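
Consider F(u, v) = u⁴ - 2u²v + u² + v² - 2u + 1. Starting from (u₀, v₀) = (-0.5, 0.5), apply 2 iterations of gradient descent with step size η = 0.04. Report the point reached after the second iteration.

(-0.30848, 0.4544)

∇F = (4u³ - 4uv + 2u - 2, -2u² + 2v)
Step 1: at (-0.5, 0.5), ∇F = (-2.5, 0.5) → (-0.5, 0.5) − 0.04·(-2.5, 0.5) = (-0.4, 0.48)
Step 2: at (-0.4, 0.48), ∇F = (-2.288, 0.64) → (-0.4, 0.48) − 0.04·(-2.288, 0.64) = (-0.30848, 0.4544)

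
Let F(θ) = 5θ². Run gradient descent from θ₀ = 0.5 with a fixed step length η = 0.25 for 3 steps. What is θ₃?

-1.6875

F′(θ) = 10θ
Step 1: F′(0.5) = 5; θ₁ = 0.5 − 0.25·5 = -0.75
Step 2: F′(-0.75) = -7.5; θ₂ = -0.75 − 0.25·(-7.5) = 1.125
Step 3: F′(1.125) = 11.25; θ₃ = 1.125 − 0.25·11.25 = -1.6875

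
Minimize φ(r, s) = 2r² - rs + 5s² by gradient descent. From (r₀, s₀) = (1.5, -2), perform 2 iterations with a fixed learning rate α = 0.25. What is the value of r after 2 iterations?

0.84375

∇φ = (4r - s, -r + 10s)
(r₁, s₁) = (1.5, -2) − 0.25·(8, -21.5) = (-0.5, 3.375)
(r₂, s₂) = (-0.5, 3.375) − 0.25·(-5.375, 34.25) = (0.84375, -5.1875)
r = 0.84375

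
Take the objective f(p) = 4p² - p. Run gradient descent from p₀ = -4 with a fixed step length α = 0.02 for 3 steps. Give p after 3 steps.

-2.319904

f′(p) = 8p - 1
p₁ = -4 − 0.02·(-33) = -3.34
p₂ = -3.34 − 0.02·(-27.72) = -2.7856
p₃ = -2.7856 − 0.02·(-23.2848) = -2.319904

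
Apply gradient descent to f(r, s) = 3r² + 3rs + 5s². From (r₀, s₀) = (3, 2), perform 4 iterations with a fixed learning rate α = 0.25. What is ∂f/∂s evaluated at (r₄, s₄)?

425.14453125

∇f = (6r + 3s, 3r + 10s)
(r₁, s₁) = (3, 2) − 0.25·(24, 29) = (-3, -5.25)
(r₂, s₂) = (-3, -5.25) − 0.25·(-33.75, -61.5) = (5.4375, 10.125)
(r₃, s₃) = (5.4375, 10.125) − 0.25·(63, 117.5625) = (-10.3125, -19.265625)
(r₄, s₄) = (-10.3125, -19.265625) − 0.25·(-119.671875, -223.59375) = (19.60546875, 36.6328125)
∂f/∂s at (19.60546875, 36.6328125) = 425.14453125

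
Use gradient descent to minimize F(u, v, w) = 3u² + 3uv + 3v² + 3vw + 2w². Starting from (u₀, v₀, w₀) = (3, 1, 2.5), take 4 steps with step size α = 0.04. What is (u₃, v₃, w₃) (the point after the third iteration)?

∇F = (6u + 3v, 3u + 6v + 3w, 3v + 4w)
Step 1: at (3, 1, 2.5), ∇F = (21, 22.5, 13) → (3, 1, 2.5) − 0.04·(21, 22.5, 13) = (2.16, 0.1, 1.98)
Step 2: at (2.16, 0.1, 1.98), ∇F = (13.26, 13.02, 8.22) → (2.16, 0.1, 1.98) − 0.04·(13.26, 13.02, 8.22) = (1.6296, -0.4208, 1.6512)
Step 3: at (1.6296, -0.4208, 1.6512), ∇F = (8.5152, 7.3176, 5.3424) → (1.6296, -0.4208, 1.6512) − 0.04·(8.5152, 7.3176, 5.3424) = (1.288992, -0.713504, 1.437504)

(1.288992, -0.713504, 1.437504)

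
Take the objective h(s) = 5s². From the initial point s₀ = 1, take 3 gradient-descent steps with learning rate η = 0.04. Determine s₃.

h′(s) = 10s
Step 1: h′(1) = 10; s₁ = 1 − 0.04·10 = 0.6
Step 2: h′(0.6) = 6; s₂ = 0.6 − 0.04·6 = 0.36
Step 3: h′(0.36) = 3.6; s₃ = 0.36 − 0.04·3.6 = 0.216

0.216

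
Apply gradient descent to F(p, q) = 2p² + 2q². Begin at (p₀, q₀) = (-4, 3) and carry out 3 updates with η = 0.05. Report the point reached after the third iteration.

∇F = (4p, 4q)
Step 1: at (-4, 3), ∇F = (-16, 12) → (-4, 3) − 0.05·(-16, 12) = (-3.2, 2.4)
Step 2: at (-3.2, 2.4), ∇F = (-12.8, 9.6) → (-3.2, 2.4) − 0.05·(-12.8, 9.6) = (-2.56, 1.92)
Step 3: at (-2.56, 1.92), ∇F = (-10.24, 7.68) → (-2.56, 1.92) − 0.05·(-10.24, 7.68) = (-2.048, 1.536)

(-2.048, 1.536)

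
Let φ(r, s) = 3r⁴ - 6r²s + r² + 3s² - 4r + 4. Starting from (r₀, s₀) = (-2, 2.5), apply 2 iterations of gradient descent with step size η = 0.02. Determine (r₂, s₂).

(-1.37840128, 2.508928)

∇φ = (12r³ - 12rs + 2r - 4, -6r² + 6s)
(r₁, s₁) = (-2, 2.5) − 0.02·(-44, -9) = (-1.12, 2.68)
(r₂, s₂) = (-1.12, 2.68) − 0.02·(12.920064, 8.5536) = (-1.37840128, 2.508928)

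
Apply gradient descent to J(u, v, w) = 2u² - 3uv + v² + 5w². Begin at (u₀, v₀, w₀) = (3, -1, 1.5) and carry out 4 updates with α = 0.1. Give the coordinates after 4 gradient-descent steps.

(0.6411, 0.7775, 0)

∇J = (4u - 3v, -3u + 2v, 10w)
(u₁, v₁, w₁) = (3, -1, 1.5) − 0.1·(15, -11, 15) = (1.5, 0.1, 0)
(u₂, v₂, w₂) = (1.5, 0.1, 0) − 0.1·(5.7, -4.3, 0) = (0.93, 0.53, 0)
(u₃, v₃, w₃) = (0.93, 0.53, 0) − 0.1·(2.13, -1.73, 0) = (0.717, 0.703, 0)
(u₄, v₄, w₄) = (0.717, 0.703, 0) − 0.1·(0.759, -0.745, 0) = (0.6411, 0.7775, 0)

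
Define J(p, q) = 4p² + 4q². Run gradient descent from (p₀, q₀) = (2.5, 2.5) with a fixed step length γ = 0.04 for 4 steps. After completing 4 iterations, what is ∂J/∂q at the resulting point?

∇J = (8p, 8q)
(p₁, q₁) = (2.5, 2.5) − 0.04·(20, 20) = (1.7, 1.7)
(p₂, q₂) = (1.7, 1.7) − 0.04·(13.6, 13.6) = (1.156, 1.156)
(p₃, q₃) = (1.156, 1.156) − 0.04·(9.248, 9.248) = (0.78608, 0.78608)
(p₄, q₄) = (0.78608, 0.78608) − 0.04·(6.28864, 6.28864) = (0.5345344, 0.5345344)
∂J/∂q at (0.5345344, 0.5345344) = 4.2762752

4.2762752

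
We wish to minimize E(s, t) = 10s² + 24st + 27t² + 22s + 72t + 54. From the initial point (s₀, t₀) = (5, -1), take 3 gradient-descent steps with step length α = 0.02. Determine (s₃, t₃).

(2.720512, -2.762752)

∇E = (20s + 24t + 22, 24s + 54t + 72)
Step 1: at (5, -1), ∇E = (98, 138) → (5, -1) − 0.02·(98, 138) = (3.04, -3.76)
Step 2: at (3.04, -3.76), ∇E = (-7.44, -58.08) → (3.04, -3.76) − 0.02·(-7.44, -58.08) = (3.1888, -2.5984)
Step 3: at (3.1888, -2.5984), ∇E = (23.4144, 8.2176) → (3.1888, -2.5984) − 0.02·(23.4144, 8.2176) = (2.720512, -2.762752)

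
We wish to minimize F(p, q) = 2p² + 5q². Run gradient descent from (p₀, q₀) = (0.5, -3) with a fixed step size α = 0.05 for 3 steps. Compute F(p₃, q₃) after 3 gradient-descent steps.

∇F = (4p, 10q)
(p₁, q₁) = (0.5, -3) − 0.05·(2, -30) = (0.4, -1.5)
(p₂, q₂) = (0.4, -1.5) − 0.05·(1.6, -15) = (0.32, -0.75)
(p₃, q₃) = (0.32, -0.75) − 0.05·(1.28, -7.5) = (0.256, -0.375)
F(0.256, -0.375) = 0.834197

0.834197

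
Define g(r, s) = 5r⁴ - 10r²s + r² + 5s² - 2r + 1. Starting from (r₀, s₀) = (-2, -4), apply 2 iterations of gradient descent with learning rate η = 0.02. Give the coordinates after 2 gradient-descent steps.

∇g = (20r³ - 20rs + 2r - 2, -10r² + 10s)
(r₁, s₁) = (-2, -4) − 0.02·(-326, -80) = (4.52, -2.4)
(r₂, s₂) = (4.52, -2.4) − 0.02·(2070.90816, -228.304) = (-36.8981632, 2.16608)

(-36.8981632, 2.16608)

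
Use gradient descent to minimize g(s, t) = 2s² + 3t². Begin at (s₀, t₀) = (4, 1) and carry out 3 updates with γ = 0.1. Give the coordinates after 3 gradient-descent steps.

(0.864, 0.064)

∇g = (4s, 6t)
(s₁, t₁) = (4, 1) − 0.1·(16, 6) = (2.4, 0.4)
(s₂, t₂) = (2.4, 0.4) − 0.1·(9.6, 2.4) = (1.44, 0.16)
(s₃, t₃) = (1.44, 0.16) − 0.1·(5.76, 0.96) = (0.864, 0.064)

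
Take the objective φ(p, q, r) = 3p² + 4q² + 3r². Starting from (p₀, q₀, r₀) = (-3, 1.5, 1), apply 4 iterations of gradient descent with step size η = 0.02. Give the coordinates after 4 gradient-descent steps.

∇φ = (6p, 8q, 6r)
Step 1: at (-3, 1.5, 1), ∇φ = (-18, 12, 6) → (-3, 1.5, 1) − 0.02·(-18, 12, 6) = (-2.64, 1.26, 0.88)
Step 2: at (-2.64, 1.26, 0.88), ∇φ = (-15.84, 10.08, 5.28) → (-2.64, 1.26, 0.88) − 0.02·(-15.84, 10.08, 5.28) = (-2.3232, 1.0584, 0.7744)
Step 3: at (-2.3232, 1.0584, 0.7744), ∇φ = (-13.9392, 8.4672, 4.6464) → (-2.3232, 1.0584, 0.7744) − 0.02·(-13.9392, 8.4672, 4.6464) = (-2.044416, 0.889056, 0.681472)
Step 4: at (-2.044416, 0.889056, 0.681472), ∇φ = (-12.266496, 7.112448, 4.088832) → (-2.044416, 0.889056, 0.681472) − 0.02·(-12.266496, 7.112448, 4.088832) = (-1.79908608, 0.74680704, 0.59969536)

(-1.79908608, 0.74680704, 0.59969536)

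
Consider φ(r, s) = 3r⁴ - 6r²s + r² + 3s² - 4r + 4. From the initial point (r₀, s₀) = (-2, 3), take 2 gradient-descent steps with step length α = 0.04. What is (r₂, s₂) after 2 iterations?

(-1.44298496, 2.586816)

∇φ = (12r³ - 12rs + 2r - 4, -6r² + 6s)
(r₁, s₁) = (-2, 3) − 0.04·(-32, -6) = (-0.72, 3.24)
(r₂, s₂) = (-0.72, 3.24) − 0.04·(18.074624, 16.3296) = (-1.44298496, 2.586816)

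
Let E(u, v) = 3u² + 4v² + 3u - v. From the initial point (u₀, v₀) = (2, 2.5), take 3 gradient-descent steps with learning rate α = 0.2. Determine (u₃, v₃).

∇E = (6u + 3, 8v - 1)
Step 1: at (2, 2.5), ∇E = (15, 19) → (2, 2.5) − 0.2·(15, 19) = (-1, -1.3)
Step 2: at (-1, -1.3), ∇E = (-3, -11.4) → (-1, -1.3) − 0.2·(-3, -11.4) = (-0.4, 0.98)
Step 3: at (-0.4, 0.98), ∇E = (0.6, 6.84) → (-0.4, 0.98) − 0.2·(0.6, 6.84) = (-0.52, -0.388)

(-0.52, -0.388)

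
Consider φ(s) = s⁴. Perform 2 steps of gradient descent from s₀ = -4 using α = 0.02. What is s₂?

φ′(s) = 4s³
Step 1: φ′(-4) = -256; s₁ = -4 − 0.02·(-256) = 1.12
Step 2: φ′(1.12) = 5.619712; s₂ = 1.12 − 0.02·5.619712 = 1.00760576

1.00760576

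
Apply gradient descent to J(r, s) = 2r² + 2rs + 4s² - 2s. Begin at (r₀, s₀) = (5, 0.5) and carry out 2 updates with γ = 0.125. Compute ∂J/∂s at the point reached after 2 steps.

-1.875

∇J = (4r + 2s, 2r + 8s - 2)
Step 1: at (5, 0.5), ∇J = (21, 12) → (5, 0.5) − 0.125·(21, 12) = (2.375, -1)
Step 2: at (2.375, -1), ∇J = (7.5, -5.25) → (2.375, -1) − 0.125·(7.5, -5.25) = (1.4375, -0.34375)
∂J/∂s at (1.4375, -0.34375) = -1.875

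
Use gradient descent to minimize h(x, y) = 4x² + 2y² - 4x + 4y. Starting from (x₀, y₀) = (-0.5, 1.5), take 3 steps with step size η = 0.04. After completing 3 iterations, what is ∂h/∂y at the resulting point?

5.92704

∇h = (8x - 4, 4y + 4)
(x₁, y₁) = (-0.5, 1.5) − 0.04·(-8, 10) = (-0.18, 1.1)
(x₂, y₂) = (-0.18, 1.1) − 0.04·(-5.44, 8.4) = (0.0376, 0.764)
(x₃, y₃) = (0.0376, 0.764) − 0.04·(-3.6992, 7.056) = (0.185568, 0.48176)
∂h/∂y at (0.185568, 0.48176) = 5.92704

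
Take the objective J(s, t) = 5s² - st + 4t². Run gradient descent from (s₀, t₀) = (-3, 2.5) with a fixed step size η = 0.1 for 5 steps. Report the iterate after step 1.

(0.25, 0.2)

∇J = (10s - t, -s + 8t)
(s₁, t₁) = (-3, 2.5) − 0.1·(-32.5, 23) = (0.25, 0.2)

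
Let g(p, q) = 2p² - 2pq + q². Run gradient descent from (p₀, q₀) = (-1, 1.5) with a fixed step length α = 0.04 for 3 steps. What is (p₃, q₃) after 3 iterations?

(-0.3296, 1.007264)

∇g = (4p - 2q, -2p + 2q)
(p₁, q₁) = (-1, 1.5) − 0.04·(-7, 5) = (-0.72, 1.3)
(p₂, q₂) = (-0.72, 1.3) − 0.04·(-5.48, 4.04) = (-0.5008, 1.1384)
(p₃, q₃) = (-0.5008, 1.1384) − 0.04·(-4.28, 3.2784) = (-0.3296, 1.007264)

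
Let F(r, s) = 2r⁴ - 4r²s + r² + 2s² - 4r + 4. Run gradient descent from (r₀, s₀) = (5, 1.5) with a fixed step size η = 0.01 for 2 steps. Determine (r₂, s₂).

∇F = (8r³ - 8rs + 2r - 4, -4r² + 4s)
(r₁, s₁) = (5, 1.5) − 0.01·(946, -94) = (-4.46, 2.44)
(r₂, s₂) = (-4.46, 2.44) − 0.01·(-635.593088, -69.8064) = (1.89593088, 3.138064)

(1.89593088, 3.138064)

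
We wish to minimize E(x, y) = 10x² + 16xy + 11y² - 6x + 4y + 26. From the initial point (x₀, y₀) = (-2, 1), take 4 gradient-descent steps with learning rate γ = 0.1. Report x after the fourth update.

∇E = (20x + 16y - 6, 16x + 22y + 4)
Step 1: at (-2, 1), ∇E = (-30, -6) → (-2, 1) − 0.1·(-30, -6) = (1, 1.6)
Step 2: at (1, 1.6), ∇E = (39.6, 55.2) → (1, 1.6) − 0.1·(39.6, 55.2) = (-2.96, -3.92)
Step 3: at (-2.96, -3.92), ∇E = (-127.92, -129.6) → (-2.96, -3.92) − 0.1·(-127.92, -129.6) = (9.832, 9.04)
Step 4: at (9.832, 9.04), ∇E = (335.28, 360.192) → (9.832, 9.04) − 0.1·(335.28, 360.192) = (-23.696, -26.9792)
x = -23.696

-23.696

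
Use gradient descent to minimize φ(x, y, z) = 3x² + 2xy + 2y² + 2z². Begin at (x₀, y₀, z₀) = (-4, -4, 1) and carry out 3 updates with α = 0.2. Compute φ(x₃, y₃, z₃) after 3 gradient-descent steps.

0.896128

∇φ = (6x + 2y, 2x + 4y, 4z)
(x₁, y₁, z₁) = (-4, -4, 1) − 0.2·(-32, -24, 4) = (2.4, 0.8, 0.2)
(x₂, y₂, z₂) = (2.4, 0.8, 0.2) − 0.2·(16, 8, 0.8) = (-0.8, -0.8, 0.04)
(x₃, y₃, z₃) = (-0.8, -0.8, 0.04) − 0.2·(-6.4, -4.8, 0.16) = (0.48, 0.16, 0.008)
φ(0.48, 0.16, 0.008) = 0.896128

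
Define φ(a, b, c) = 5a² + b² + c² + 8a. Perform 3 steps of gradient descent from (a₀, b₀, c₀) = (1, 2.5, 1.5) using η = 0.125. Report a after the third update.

-0.828125

∇φ = (10a + 8, 2b, 2c)
Step 1: at (1, 2.5, 1.5), ∇φ = (18, 5, 3) → (1, 2.5, 1.5) − 0.125·(18, 5, 3) = (-1.25, 1.875, 1.125)
Step 2: at (-1.25, 1.875, 1.125), ∇φ = (-4.5, 3.75, 2.25) → (-1.25, 1.875, 1.125) − 0.125·(-4.5, 3.75, 2.25) = (-0.6875, 1.40625, 0.84375)
Step 3: at (-0.6875, 1.40625, 0.84375), ∇φ = (1.125, 2.8125, 1.6875) → (-0.6875, 1.40625, 0.84375) − 0.125·(1.125, 2.8125, 1.6875) = (-0.828125, 1.0546875, 0.6328125)
a = -0.828125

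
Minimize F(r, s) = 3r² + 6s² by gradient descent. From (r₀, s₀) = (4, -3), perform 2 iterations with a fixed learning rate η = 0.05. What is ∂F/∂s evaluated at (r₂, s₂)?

∇F = (6r, 12s)
(r₁, s₁) = (4, -3) − 0.05·(24, -36) = (2.8, -1.2)
(r₂, s₂) = (2.8, -1.2) − 0.05·(16.8, -14.4) = (1.96, -0.48)
∂F/∂s at (1.96, -0.48) = -5.76

-5.76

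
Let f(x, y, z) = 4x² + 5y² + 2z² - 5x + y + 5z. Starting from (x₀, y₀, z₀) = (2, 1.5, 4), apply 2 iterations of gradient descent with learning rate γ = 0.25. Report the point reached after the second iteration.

∇f = (8x - 5, 10y + 1, 4z + 5)
Step 1: at (2, 1.5, 4), ∇f = (11, 16, 21) → (2, 1.5, 4) − 0.25·(11, 16, 21) = (-0.75, -2.5, -1.25)
Step 2: at (-0.75, -2.5, -1.25), ∇f = (-11, -24, 0) → (-0.75, -2.5, -1.25) − 0.25·(-11, -24, 0) = (2, 3.5, -1.25)

(2, 3.5, -1.25)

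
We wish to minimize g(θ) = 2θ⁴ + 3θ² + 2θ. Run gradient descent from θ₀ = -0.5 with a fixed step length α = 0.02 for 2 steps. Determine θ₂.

g′(θ) = 8θ³ + 6θ + 2
θ₁ = -0.5 − 0.02·(-2) = -0.46
θ₂ = -0.46 − 0.02·(-1.538688) = -0.42922624

-0.42922624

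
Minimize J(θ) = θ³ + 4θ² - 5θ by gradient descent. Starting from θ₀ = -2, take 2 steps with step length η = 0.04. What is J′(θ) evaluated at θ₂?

-10.306040537088

J′(θ) = 3θ² + 8θ - 5
Step 1: J′(-2) = -9; θ₁ = -2 − 0.04·(-9) = -1.64
Step 2: J′(-1.64) = -10.0512; θ₂ = -1.64 − 0.04·(-10.0512) = -1.237952
J′(θ) at (-1.237952) = -10.306040537088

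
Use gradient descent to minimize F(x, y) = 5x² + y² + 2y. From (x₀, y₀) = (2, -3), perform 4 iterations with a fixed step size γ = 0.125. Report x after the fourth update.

∇F = (10x, 2y + 2)
(x₁, y₁) = (2, -3) − 0.125·(20, -4) = (-0.5, -2.5)
(x₂, y₂) = (-0.5, -2.5) − 0.125·(-5, -3) = (0.125, -2.125)
(x₃, y₃) = (0.125, -2.125) − 0.125·(1.25, -2.25) = (-0.03125, -1.84375)
(x₄, y₄) = (-0.03125, -1.84375) − 0.125·(-0.3125, -1.6875) = (0.0078125, -1.6328125)
x = 0.0078125

0.0078125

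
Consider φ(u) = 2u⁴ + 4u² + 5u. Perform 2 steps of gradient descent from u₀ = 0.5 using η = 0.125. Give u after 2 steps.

-0.203125

φ′(u) = 8u³ + 8u + 5
Step 1: φ′(0.5) = 10; u₁ = 0.5 − 0.125·10 = -0.75
Step 2: φ′(-0.75) = -4.375; u₂ = -0.75 − 0.125·(-4.375) = -0.203125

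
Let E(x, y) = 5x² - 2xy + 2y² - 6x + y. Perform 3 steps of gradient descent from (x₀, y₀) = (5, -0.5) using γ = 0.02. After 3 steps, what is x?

2.826496

∇E = (10x - 2y - 6, -2x + 4y + 1)
(x₁, y₁) = (5, -0.5) − 0.02·(45, -11) = (4.1, -0.28)
(x₂, y₂) = (4.1, -0.28) − 0.02·(35.56, -8.32) = (3.3888, -0.1136)
(x₃, y₃) = (3.3888, -0.1136) − 0.02·(28.1152, -6.232) = (2.826496, 0.01104)
x = 2.826496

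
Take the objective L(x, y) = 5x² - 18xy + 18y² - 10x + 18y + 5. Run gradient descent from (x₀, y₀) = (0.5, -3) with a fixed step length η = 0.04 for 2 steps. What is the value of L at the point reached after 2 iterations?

58.70574144

∇L = (10x - 18y - 10, -18x + 36y + 18)
(x₁, y₁) = (0.5, -3) − 0.04·(49, -99) = (-1.46, 0.96)
(x₂, y₂) = (-1.46, 0.96) − 0.04·(-41.88, 78.84) = (0.2152, -2.1936)
L(0.2152, -2.1936) = 58.70574144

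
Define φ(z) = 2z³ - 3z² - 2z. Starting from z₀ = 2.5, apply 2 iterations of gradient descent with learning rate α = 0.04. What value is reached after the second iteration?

1.485824

φ′(z) = 6z² - 6z - 2
Step 1: φ′(2.5) = 20.5; z₁ = 2.5 − 0.04·20.5 = 1.68
Step 2: φ′(1.68) = 4.8544; z₂ = 1.68 − 0.04·4.8544 = 1.485824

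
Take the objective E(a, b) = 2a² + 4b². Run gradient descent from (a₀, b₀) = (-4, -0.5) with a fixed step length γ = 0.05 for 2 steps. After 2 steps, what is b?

∇E = (4a, 8b)
(a₁, b₁) = (-4, -0.5) − 0.05·(-16, -4) = (-3.2, -0.3)
(a₂, b₂) = (-3.2, -0.3) − 0.05·(-12.8, -2.4) = (-2.56, -0.18)
b = -0.18

-0.18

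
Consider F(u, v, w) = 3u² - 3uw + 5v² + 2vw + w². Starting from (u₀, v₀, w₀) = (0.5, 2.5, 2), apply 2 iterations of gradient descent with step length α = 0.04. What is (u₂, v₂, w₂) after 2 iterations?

(0.6752, 0.668, 1.5312)

∇F = (6u - 3w, 10v + 2w, -3u + 2v + 2w)
Step 1: at (0.5, 2.5, 2), ∇F = (-3, 29, 7.5) → (0.5, 2.5, 2) − 0.04·(-3, 29, 7.5) = (0.62, 1.34, 1.7)
Step 2: at (0.62, 1.34, 1.7), ∇F = (-1.38, 16.8, 4.22) → (0.62, 1.34, 1.7) − 0.04·(-1.38, 16.8, 4.22) = (0.6752, 0.668, 1.5312)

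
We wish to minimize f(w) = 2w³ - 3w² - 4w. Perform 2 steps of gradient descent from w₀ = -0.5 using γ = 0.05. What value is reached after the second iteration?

-0.5651875

f′(w) = 6w² - 6w - 4
w₁ = -0.5 − 0.05·0.5 = -0.525
w₂ = -0.525 − 0.05·0.80375 = -0.5651875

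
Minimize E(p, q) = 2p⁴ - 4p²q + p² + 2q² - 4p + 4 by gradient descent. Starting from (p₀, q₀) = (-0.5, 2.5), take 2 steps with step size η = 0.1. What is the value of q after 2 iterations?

1.284

∇E = (8p³ - 8pq + 2p - 4, -4p² + 4q)
(p₁, q₁) = (-0.5, 2.5) − 0.1·(4, 9) = (-0.9, 1.6)
(p₂, q₂) = (-0.9, 1.6) − 0.1·(-0.112, 3.16) = (-0.8888, 1.284)
q = 1.284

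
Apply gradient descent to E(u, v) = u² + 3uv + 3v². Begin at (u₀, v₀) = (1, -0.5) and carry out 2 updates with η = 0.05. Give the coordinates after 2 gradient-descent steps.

∇E = (2u + 3v, 3u + 6v)
(u₁, v₁) = (1, -0.5) − 0.05·(0.5, 0) = (0.975, -0.5)
(u₂, v₂) = (0.975, -0.5) − 0.05·(0.45, -0.075) = (0.9525, -0.49625)

(0.9525, -0.49625)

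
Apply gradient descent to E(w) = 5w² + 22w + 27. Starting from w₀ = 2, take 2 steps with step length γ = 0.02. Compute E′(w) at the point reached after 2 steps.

26.88

E′(w) = 10w + 22
w₁ = 2 − 0.02·42 = 1.16
w₂ = 1.16 − 0.02·33.6 = 0.488
E′(w) at (0.488) = 26.88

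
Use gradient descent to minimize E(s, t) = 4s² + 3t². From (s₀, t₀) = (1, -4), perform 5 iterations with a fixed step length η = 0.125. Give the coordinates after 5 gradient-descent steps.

∇E = (8s, 6t)
Step 1: at (1, -4), ∇E = (8, -24) → (1, -4) − 0.125·(8, -24) = (0, -1)
Step 2: at (0, -1), ∇E = (0, -6) → (0, -1) − 0.125·(0, -6) = (0, -0.25)
Step 3: at (0, -0.25), ∇E = (0, -1.5) → (0, -0.25) − 0.125·(0, -1.5) = (0, -0.0625)
Step 4: at (0, -0.0625), ∇E = (0, -0.375) → (0, -0.0625) − 0.125·(0, -0.375) = (0, -0.015625)
Step 5: at (0, -0.015625), ∇E = (0, -0.09375) → (0, -0.015625) − 0.125·(0, -0.09375) = (0, -0.00390625)

(0, -0.00390625)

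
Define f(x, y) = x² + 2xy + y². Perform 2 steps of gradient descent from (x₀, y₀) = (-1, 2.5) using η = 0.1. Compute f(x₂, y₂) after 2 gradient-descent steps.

0.2916

∇f = (2x + 2y, 2x + 2y)
Step 1: at (-1, 2.5), ∇f = (3, 3) → (-1, 2.5) − 0.1·(3, 3) = (-1.3, 2.2)
Step 2: at (-1.3, 2.2), ∇f = (1.8, 1.8) → (-1.3, 2.2) − 0.1·(1.8, 1.8) = (-1.48, 2.02)
f(-1.48, 2.02) = 0.2916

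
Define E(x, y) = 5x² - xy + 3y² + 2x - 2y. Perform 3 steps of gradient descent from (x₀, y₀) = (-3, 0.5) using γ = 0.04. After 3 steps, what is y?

0.233344

∇E = (10x - y + 2, -x + 6y - 2)
(x₁, y₁) = (-3, 0.5) − 0.04·(-28.5, 4) = (-1.86, 0.34)
(x₂, y₂) = (-1.86, 0.34) − 0.04·(-16.94, 1.9) = (-1.1824, 0.264)
(x₃, y₃) = (-1.1824, 0.264) − 0.04·(-10.088, 0.7664) = (-0.77888, 0.233344)
y = 0.233344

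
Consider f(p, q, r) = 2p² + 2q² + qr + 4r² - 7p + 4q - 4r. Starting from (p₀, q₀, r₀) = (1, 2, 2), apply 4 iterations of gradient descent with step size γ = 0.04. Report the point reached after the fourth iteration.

∇f = (4p - 7, 4q + r + 4, q + 8r - 4)
(p₁, q₁, r₁) = (1, 2, 2) − 0.04·(-3, 14, 14) = (1.12, 1.44, 1.44)
(p₂, q₂, r₂) = (1.12, 1.44, 1.44) − 0.04·(-2.52, 11.2, 8.96) = (1.2208, 0.992, 1.0816)
(p₃, q₃, r₃) = (1.2208, 0.992, 1.0816) − 0.04·(-2.1168, 9.0496, 5.6448) = (1.305472, 0.630016, 0.855808)
(p₄, q₄, r₄) = (1.305472, 0.630016, 0.855808) − 0.04·(-1.778112, 7.375872, 3.47648) = (1.37659648, 0.33498112, 0.7167488)

(1.37659648, 0.33498112, 0.7167488)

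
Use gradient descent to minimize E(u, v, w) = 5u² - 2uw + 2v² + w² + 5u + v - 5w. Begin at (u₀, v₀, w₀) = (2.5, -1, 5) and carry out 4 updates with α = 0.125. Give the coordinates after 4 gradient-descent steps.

∇E = (10u - 2w + 5, 4v + 1, -2u + 2w - 5)
Step 1: at (2.5, -1, 5), ∇E = (20, -3, 0) → (2.5, -1, 5) − 0.125·(20, -3, 0) = (0, -0.625, 5)
Step 2: at (0, -0.625, 5), ∇E = (-5, -1.5, 5) → (0, -0.625, 5) − 0.125·(-5, -1.5, 5) = (0.625, -0.4375, 4.375)
Step 3: at (0.625, -0.4375, 4.375), ∇E = (2.5, -0.75, 2.5) → (0.625, -0.4375, 4.375) − 0.125·(2.5, -0.75, 2.5) = (0.3125, -0.34375, 4.0625)
Step 4: at (0.3125, -0.34375, 4.0625), ∇E = (0, -0.375, 2.5) → (0.3125, -0.34375, 4.0625) − 0.125·(0, -0.375, 2.5) = (0.3125, -0.296875, 3.75)

(0.3125, -0.296875, 3.75)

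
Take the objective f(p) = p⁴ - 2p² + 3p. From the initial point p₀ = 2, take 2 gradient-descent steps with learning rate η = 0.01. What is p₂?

1.56209132

f′(p) = 4p³ - 4p + 3
p₁ = 2 − 0.01·27 = 1.73
p₂ = 1.73 − 0.01·16.790868 = 1.56209132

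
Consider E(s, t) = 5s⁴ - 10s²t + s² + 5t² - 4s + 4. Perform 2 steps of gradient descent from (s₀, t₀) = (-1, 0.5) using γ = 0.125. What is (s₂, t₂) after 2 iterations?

(1.5625, 0.96875)

∇E = (20s³ - 20st + 2s - 4, -10s² + 10t)
Step 1: at (-1, 0.5), ∇E = (-16, -5) → (-1, 0.5) − 0.125·(-16, -5) = (1, 1.125)
Step 2: at (1, 1.125), ∇E = (-4.5, 1.25) → (1, 1.125) − 0.125·(-4.5, 1.25) = (1.5625, 0.96875)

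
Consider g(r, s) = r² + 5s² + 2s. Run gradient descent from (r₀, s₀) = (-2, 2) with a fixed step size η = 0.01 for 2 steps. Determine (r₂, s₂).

(-1.9208, 1.582)

∇g = (2r, 10s + 2)
(r₁, s₁) = (-2, 2) − 0.01·(-4, 22) = (-1.96, 1.78)
(r₂, s₂) = (-1.96, 1.78) − 0.01·(-3.92, 19.8) = (-1.9208, 1.582)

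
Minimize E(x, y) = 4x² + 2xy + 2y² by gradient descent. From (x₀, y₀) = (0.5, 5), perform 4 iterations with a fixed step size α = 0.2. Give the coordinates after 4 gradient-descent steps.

∇E = (8x + 2y, 2x + 4y)
Step 1: at (0.5, 5), ∇E = (14, 21) → (0.5, 5) − 0.2·(14, 21) = (-2.3, 0.8)
Step 2: at (-2.3, 0.8), ∇E = (-16.8, -1.4) → (-2.3, 0.8) − 0.2·(-16.8, -1.4) = (1.06, 1.08)
Step 3: at (1.06, 1.08), ∇E = (10.64, 6.44) → (1.06, 1.08) − 0.2·(10.64, 6.44) = (-1.068, -0.208)
Step 4: at (-1.068, -0.208), ∇E = (-8.96, -2.968) → (-1.068, -0.208) − 0.2·(-8.96, -2.968) = (0.724, 0.3856)

(0.724, 0.3856)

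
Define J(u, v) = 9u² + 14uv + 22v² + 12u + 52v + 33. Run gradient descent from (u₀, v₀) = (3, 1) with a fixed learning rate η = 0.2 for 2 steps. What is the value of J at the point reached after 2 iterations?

∇J = (18u + 14v + 12, 14u + 44v + 52)
(u₁, v₁) = (3, 1) − 0.2·(80, 138) = (-13, -26.6)
(u₂, v₂) = (-13, -26.6) − 0.2·(-594.4, -1300.4) = (105.88, 233.48)
J(105.88, 233.48) = 1659715.792

1659715.792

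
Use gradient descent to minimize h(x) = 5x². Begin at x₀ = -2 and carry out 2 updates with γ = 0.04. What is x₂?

h′(x) = 10x
x₁ = -2 − 0.04·(-20) = -1.2
x₂ = -1.2 − 0.04·(-12) = -0.72

-0.72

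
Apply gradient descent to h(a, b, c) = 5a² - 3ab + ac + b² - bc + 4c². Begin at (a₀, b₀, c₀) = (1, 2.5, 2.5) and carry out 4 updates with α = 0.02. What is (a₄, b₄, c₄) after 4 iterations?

(0.739328, 2.47022904, 1.34768792)

∇h = (10a - 3b + c, -3a + 2b - c, a - b + 8c)
(a₁, b₁, c₁) = (1, 2.5, 2.5) − 0.02·(5, -0.5, 18.5) = (0.9, 2.51, 2.13)
(a₂, b₂, c₂) = (0.9, 2.51, 2.13) − 0.02·(3.6, 0.19, 15.43) = (0.828, 2.5062, 1.8214)
(a₃, b₃, c₃) = (0.828, 2.5062, 1.8214) − 0.02·(2.5828, 0.707, 12.893) = (0.776344, 2.49206, 1.56354)
(a₄, b₄, c₄) = (0.776344, 2.49206, 1.56354) − 0.02·(1.8508, 1.091548, 10.792604) = (0.739328, 2.47022904, 1.34768792)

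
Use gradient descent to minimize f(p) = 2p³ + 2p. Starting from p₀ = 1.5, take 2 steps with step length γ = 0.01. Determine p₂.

f′(p) = 6p² + 2
Step 1: f′(1.5) = 15.5; p₁ = 1.5 − 0.01·15.5 = 1.345
Step 2: f′(1.345) = 12.85415; p₂ = 1.345 − 0.01·12.85415 = 1.2164585

1.2164585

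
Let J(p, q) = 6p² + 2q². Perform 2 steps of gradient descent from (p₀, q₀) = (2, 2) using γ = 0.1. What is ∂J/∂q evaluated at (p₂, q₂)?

2.88

∇J = (12p, 4q)
Step 1: at (2, 2), ∇J = (24, 8) → (2, 2) − 0.1·(24, 8) = (-0.4, 1.2)
Step 2: at (-0.4, 1.2), ∇J = (-4.8, 4.8) → (-0.4, 1.2) − 0.1·(-4.8, 4.8) = (0.08, 0.72)
∂J/∂q at (0.08, 0.72) = 2.88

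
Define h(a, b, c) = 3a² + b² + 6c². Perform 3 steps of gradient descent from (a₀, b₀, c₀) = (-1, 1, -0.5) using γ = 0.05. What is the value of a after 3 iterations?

-0.343

∇h = (6a, 2b, 12c)
(a₁, b₁, c₁) = (-1, 1, -0.5) − 0.05·(-6, 2, -6) = (-0.7, 0.9, -0.2)
(a₂, b₂, c₂) = (-0.7, 0.9, -0.2) − 0.05·(-4.2, 1.8, -2.4) = (-0.49, 0.81, -0.08)
(a₃, b₃, c₃) = (-0.49, 0.81, -0.08) − 0.05·(-2.94, 1.62, -0.96) = (-0.343, 0.729, -0.032)
a = -0.343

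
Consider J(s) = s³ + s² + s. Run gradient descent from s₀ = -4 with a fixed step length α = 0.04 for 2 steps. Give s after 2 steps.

-9.045952

J′(s) = 3s² + 2s + 1
Step 1: J′(-4) = 41; s₁ = -4 − 0.04·41 = -5.64
Step 2: J′(-5.64) = 85.1488; s₂ = -5.64 − 0.04·85.1488 = -9.045952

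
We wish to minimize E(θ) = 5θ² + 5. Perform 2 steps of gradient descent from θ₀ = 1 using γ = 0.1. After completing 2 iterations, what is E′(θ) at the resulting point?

0

E′(θ) = 10θ
Step 1: E′(1) = 10; θ₁ = 1 − 0.1·10 = 0
Step 2: E′(0) = 0; θ₂ = 0 − 0.1·0 = 0
E′(θ) at (0) = 0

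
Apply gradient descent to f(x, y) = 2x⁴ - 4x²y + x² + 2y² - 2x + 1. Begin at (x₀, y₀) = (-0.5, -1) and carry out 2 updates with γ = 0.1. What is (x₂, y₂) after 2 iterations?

(0.2984, -0.264)

∇f = (8x³ - 8xy + 2x - 2, -4x² + 4y)
Step 1: at (-0.5, -1), ∇f = (-8, -5) → (-0.5, -1) − 0.1·(-8, -5) = (0.3, -0.5)
Step 2: at (0.3, -0.5), ∇f = (0.016, -2.36) → (0.3, -0.5) − 0.1·(0.016, -2.36) = (0.2984, -0.264)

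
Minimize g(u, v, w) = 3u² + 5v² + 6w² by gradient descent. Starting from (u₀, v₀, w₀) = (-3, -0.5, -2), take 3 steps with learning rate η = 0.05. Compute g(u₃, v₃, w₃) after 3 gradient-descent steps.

3.29435825

∇g = (6u, 10v, 12w)
(u₁, v₁, w₁) = (-3, -0.5, -2) − 0.05·(-18, -5, -24) = (-2.1, -0.25, -0.8)
(u₂, v₂, w₂) = (-2.1, -0.25, -0.8) − 0.05·(-12.6, -2.5, -9.6) = (-1.47, -0.125, -0.32)
(u₃, v₃, w₃) = (-1.47, -0.125, -0.32) − 0.05·(-8.82, -1.25, -3.84) = (-1.029, -0.0625, -0.128)
g(-1.029, -0.0625, -0.128) = 3.29435825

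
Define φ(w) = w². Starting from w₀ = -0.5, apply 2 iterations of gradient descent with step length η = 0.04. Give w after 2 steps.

-0.4232

φ′(w) = 2w
w₁ = -0.5 − 0.04·(-1) = -0.46
w₂ = -0.46 − 0.04·(-0.92) = -0.4232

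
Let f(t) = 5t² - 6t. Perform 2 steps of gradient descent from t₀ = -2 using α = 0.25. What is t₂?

-5.25

f′(t) = 10t - 6
Step 1: f′(-2) = -26; t₁ = -2 − 0.25·(-26) = 4.5
Step 2: f′(4.5) = 39; t₂ = 4.5 − 0.25·39 = -5.25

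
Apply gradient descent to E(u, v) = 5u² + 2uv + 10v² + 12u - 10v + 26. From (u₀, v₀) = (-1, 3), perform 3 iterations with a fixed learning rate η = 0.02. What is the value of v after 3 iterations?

1.132224

∇E = (10u + 2v + 12, 2u + 20v - 10)
(u₁, v₁) = (-1, 3) − 0.02·(8, 48) = (-1.16, 2.04)
(u₂, v₂) = (-1.16, 2.04) − 0.02·(4.48, 28.48) = (-1.2496, 1.4704)
(u₃, v₃) = (-1.2496, 1.4704) − 0.02·(2.4448, 16.9088) = (-1.298496, 1.132224)
v = 1.132224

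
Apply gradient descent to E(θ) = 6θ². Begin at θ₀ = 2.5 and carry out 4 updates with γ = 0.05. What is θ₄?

E′(θ) = 12θ
Step 1: E′(2.5) = 30; θ₁ = 2.5 − 0.05·30 = 1
Step 2: E′(1) = 12; θ₂ = 1 − 0.05·12 = 0.4
Step 3: E′(0.4) = 4.8; θ₃ = 0.4 − 0.05·4.8 = 0.16
Step 4: E′(0.16) = 1.92; θ₄ = 0.16 − 0.05·1.92 = 0.064

0.064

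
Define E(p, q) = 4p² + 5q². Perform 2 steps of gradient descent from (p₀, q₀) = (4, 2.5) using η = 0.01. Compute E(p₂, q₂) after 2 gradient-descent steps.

66.35227444

∇E = (8p, 10q)
Step 1: at (4, 2.5), ∇E = (32, 25) → (4, 2.5) − 0.01·(32, 25) = (3.68, 2.25)
Step 2: at (3.68, 2.25), ∇E = (29.44, 22.5) → (3.68, 2.25) − 0.01·(29.44, 22.5) = (3.3856, 2.025)
E(3.3856, 2.025) = 66.35227444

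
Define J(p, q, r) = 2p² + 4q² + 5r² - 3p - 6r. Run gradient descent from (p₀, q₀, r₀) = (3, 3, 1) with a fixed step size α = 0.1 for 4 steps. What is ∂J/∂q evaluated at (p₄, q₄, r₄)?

∇J = (4p - 3, 8q, 10r - 6)
(p₁, q₁, r₁) = (3, 3, 1) − 0.1·(9, 24, 4) = (2.1, 0.6, 0.6)
(p₂, q₂, r₂) = (2.1, 0.6, 0.6) − 0.1·(5.4, 4.8, 0) = (1.56, 0.12, 0.6)
(p₃, q₃, r₃) = (1.56, 0.12, 0.6) − 0.1·(3.24, 0.96, 0) = (1.236, 0.024, 0.6)
(p₄, q₄, r₄) = (1.236, 0.024, 0.6) − 0.1·(1.944, 0.192, 0) = (1.0416, 0.0048, 0.6)
∂J/∂q at (1.0416, 0.0048, 0.6) = 0.0384

0.0384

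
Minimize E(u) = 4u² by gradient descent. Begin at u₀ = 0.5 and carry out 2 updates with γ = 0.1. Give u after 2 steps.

0.02

E′(u) = 8u
Step 1: E′(0.5) = 4; u₁ = 0.5 − 0.1·4 = 0.1
Step 2: E′(0.1) = 0.8; u₂ = 0.1 − 0.1·0.8 = 0.02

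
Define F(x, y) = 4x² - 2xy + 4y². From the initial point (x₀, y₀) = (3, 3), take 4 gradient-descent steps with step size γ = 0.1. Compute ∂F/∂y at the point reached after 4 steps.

0.4608

∇F = (8x - 2y, -2x + 8y)
(x₁, y₁) = (3, 3) − 0.1·(18, 18) = (1.2, 1.2)
(x₂, y₂) = (1.2, 1.2) − 0.1·(7.2, 7.2) = (0.48, 0.48)
(x₃, y₃) = (0.48, 0.48) − 0.1·(2.88, 2.88) = (0.192, 0.192)
(x₄, y₄) = (0.192, 0.192) − 0.1·(1.152, 1.152) = (0.0768, 0.0768)
∂F/∂y at (0.0768, 0.0768) = 0.4608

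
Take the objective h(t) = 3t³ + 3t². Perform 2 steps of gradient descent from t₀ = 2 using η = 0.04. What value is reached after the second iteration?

h′(t) = 9t² + 6t
t₁ = 2 − 0.04·48 = 0.08
t₂ = 0.08 − 0.04·0.5376 = 0.058496

0.058496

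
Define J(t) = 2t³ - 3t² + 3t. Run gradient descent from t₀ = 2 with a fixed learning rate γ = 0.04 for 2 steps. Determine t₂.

1.1456

J′(t) = 6t² - 6t + 3
t₁ = 2 − 0.04·15 = 1.4
t₂ = 1.4 − 0.04·6.36 = 1.1456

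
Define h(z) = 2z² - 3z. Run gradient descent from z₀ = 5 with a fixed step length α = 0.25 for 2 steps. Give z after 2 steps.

h′(z) = 4z - 3
Step 1: h′(5) = 17; z₁ = 5 − 0.25·17 = 0.75
Step 2: h′(0.75) = 0; z₂ = 0.75 − 0.25·0 = 0.75

0.75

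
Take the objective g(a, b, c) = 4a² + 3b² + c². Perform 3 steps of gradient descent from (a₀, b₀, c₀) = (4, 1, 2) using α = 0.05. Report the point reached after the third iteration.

(0.864, 0.343, 1.458)

∇g = (8a, 6b, 2c)
Step 1: at (4, 1, 2), ∇g = (32, 6, 4) → (4, 1, 2) − 0.05·(32, 6, 4) = (2.4, 0.7, 1.8)
Step 2: at (2.4, 0.7, 1.8), ∇g = (19.2, 4.2, 3.6) → (2.4, 0.7, 1.8) − 0.05·(19.2, 4.2, 3.6) = (1.44, 0.49, 1.62)
Step 3: at (1.44, 0.49, 1.62), ∇g = (11.52, 2.94, 3.24) → (1.44, 0.49, 1.62) − 0.05·(11.52, 2.94, 3.24) = (0.864, 0.343, 1.458)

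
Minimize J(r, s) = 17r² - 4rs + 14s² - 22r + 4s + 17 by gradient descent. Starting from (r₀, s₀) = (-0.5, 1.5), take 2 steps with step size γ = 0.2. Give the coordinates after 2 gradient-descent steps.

∇J = (34r - 4s - 22, -4r + 28s + 4)
Step 1: at (-0.5, 1.5), ∇J = (-45, 48) → (-0.5, 1.5) − 0.2·(-45, 48) = (8.5, -8.1)
Step 2: at (8.5, -8.1), ∇J = (299.4, -256.8) → (8.5, -8.1) − 0.2·(299.4, -256.8) = (-51.38, 43.26)

(-51.38, 43.26)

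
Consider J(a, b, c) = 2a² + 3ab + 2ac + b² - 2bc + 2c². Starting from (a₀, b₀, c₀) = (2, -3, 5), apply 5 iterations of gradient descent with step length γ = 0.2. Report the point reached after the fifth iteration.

∇J = (4a + 3b + 2c, 3a + 2b - 2c, 2a - 2b + 4c)
Step 1: at (2, -3, 5), ∇J = (9, -10, 30) → (2, -3, 5) − 0.2·(9, -10, 30) = (0.2, -1, -1)
Step 2: at (0.2, -1, -1), ∇J = (-4.2, 0.6, -1.6) → (0.2, -1, -1) − 0.2·(-4.2, 0.6, -1.6) = (1.04, -1.12, -0.68)
Step 3: at (1.04, -1.12, -0.68), ∇J = (-0.56, 2.24, 1.6) → (1.04, -1.12, -0.68) − 0.2·(-0.56, 2.24, 1.6) = (1.152, -1.568, -1)
Step 4: at (1.152, -1.568, -1), ∇J = (-2.096, 2.32, 1.44) → (1.152, -1.568, -1) − 0.2·(-2.096, 2.32, 1.44) = (1.5712, -2.032, -1.288)
Step 5: at (1.5712, -2.032, -1.288), ∇J = (-2.3872, 3.2256, 2.0544) → (1.5712, -2.032, -1.288) − 0.2·(-2.3872, 3.2256, 2.0544) = (2.04864, -2.67712, -1.69888)

(2.04864, -2.67712, -1.69888)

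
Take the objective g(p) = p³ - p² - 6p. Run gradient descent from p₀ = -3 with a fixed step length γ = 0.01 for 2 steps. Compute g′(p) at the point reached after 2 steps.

g′(p) = 3p² - 2p - 6
Step 1: g′(-3) = 27; p₁ = -3 − 0.01·27 = -3.27
Step 2: g′(-3.27) = 32.6187; p₂ = -3.27 − 0.01·32.6187 = -3.596187
g′(p) at (-3.596187) = 39.990056816907

39.990056816907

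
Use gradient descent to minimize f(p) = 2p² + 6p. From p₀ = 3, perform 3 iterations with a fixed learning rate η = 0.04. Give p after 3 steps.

1.167168

f′(p) = 4p + 6
Step 1: f′(3) = 18; p₁ = 3 − 0.04·18 = 2.28
Step 2: f′(2.28) = 15.12; p₂ = 2.28 − 0.04·15.12 = 1.6752
Step 3: f′(1.6752) = 12.7008; p₃ = 1.6752 − 0.04·12.7008 = 1.167168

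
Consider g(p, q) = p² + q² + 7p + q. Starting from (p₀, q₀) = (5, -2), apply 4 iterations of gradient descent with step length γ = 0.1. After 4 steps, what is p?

∇g = (2p + 7, 2q + 1)
Step 1: at (5, -2), ∇g = (17, -3) → (5, -2) − 0.1·(17, -3) = (3.3, -1.7)
Step 2: at (3.3, -1.7), ∇g = (13.6, -2.4) → (3.3, -1.7) − 0.1·(13.6, -2.4) = (1.94, -1.46)
Step 3: at (1.94, -1.46), ∇g = (10.88, -1.92) → (1.94, -1.46) − 0.1·(10.88, -1.92) = (0.852, -1.268)
Step 4: at (0.852, -1.268), ∇g = (8.704, -1.536) → (0.852, -1.268) − 0.1·(8.704, -1.536) = (-0.0184, -1.1144)
p = -0.0184

-0.0184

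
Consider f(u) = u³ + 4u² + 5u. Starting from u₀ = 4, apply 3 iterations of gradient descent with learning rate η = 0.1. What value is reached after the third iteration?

f′(u) = 3u² + 8u + 5
u₁ = 4 − 0.1·85 = -4.5
u₂ = -4.5 − 0.1·29.75 = -7.475
u₃ = -7.475 − 0.1·112.826875 = -18.7576875

-18.7576875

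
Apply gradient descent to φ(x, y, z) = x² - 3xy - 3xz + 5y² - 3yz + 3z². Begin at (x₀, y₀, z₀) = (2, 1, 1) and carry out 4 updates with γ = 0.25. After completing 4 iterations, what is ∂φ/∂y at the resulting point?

28.81640625

∇φ = (2x - 3y - 3z, -3x + 10y - 3z, -3x - 3y + 6z)
Step 1: at (2, 1, 1), ∇φ = (-2, 1, -3) → (2, 1, 1) − 0.25·(-2, 1, -3) = (2.5, 0.75, 1.75)
Step 2: at (2.5, 0.75, 1.75), ∇φ = (-2.5, -5.25, 0.75) → (2.5, 0.75, 1.75) − 0.25·(-2.5, -5.25, 0.75) = (3.125, 2.0625, 1.5625)
Step 3: at (3.125, 2.0625, 1.5625), ∇φ = (-4.625, 6.5625, -6.1875) → (3.125, 2.0625, 1.5625) − 0.25·(-4.625, 6.5625, -6.1875) = (4.28125, 0.421875, 3.109375)
Step 4: at (4.28125, 0.421875, 3.109375), ∇φ = (-2.03125, -17.953125, 4.546875) → (4.28125, 0.421875, 3.109375) − 0.25·(-2.03125, -17.953125, 4.546875) = (4.7890625, 4.91015625, 1.97265625)
∂φ/∂y at (4.7890625, 4.91015625, 1.97265625) = 28.81640625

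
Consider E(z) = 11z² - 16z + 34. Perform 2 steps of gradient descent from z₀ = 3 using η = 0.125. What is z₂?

7.6875

E′(z) = 22z - 16
Step 1: E′(3) = 50; z₁ = 3 − 0.125·50 = -3.25
Step 2: E′(-3.25) = -87.5; z₂ = -3.25 − 0.125·(-87.5) = 7.6875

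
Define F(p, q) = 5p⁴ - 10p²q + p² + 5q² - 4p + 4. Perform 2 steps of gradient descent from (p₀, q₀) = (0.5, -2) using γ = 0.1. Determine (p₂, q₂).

∇F = (20p³ - 20pq + 2p - 4, -10p² + 10q)
(p₁, q₁) = (0.5, -2) − 0.1·(19.5, -22.5) = (-1.45, 0.25)
(p₂, q₂) = (-1.45, 0.25) − 0.1·(-60.6225, -18.525) = (4.61225, 2.1025)

(4.61225, 2.1025)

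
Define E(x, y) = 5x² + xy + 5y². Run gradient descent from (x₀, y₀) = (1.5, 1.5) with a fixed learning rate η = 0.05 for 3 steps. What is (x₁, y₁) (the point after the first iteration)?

∇E = (10x + y, x + 10y)
(x₁, y₁) = (1.5, 1.5) − 0.05·(16.5, 16.5) = (0.675, 0.675)

(0.675, 0.675)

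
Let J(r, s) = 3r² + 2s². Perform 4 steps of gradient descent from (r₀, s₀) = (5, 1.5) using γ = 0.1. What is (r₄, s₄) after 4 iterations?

(0.128, 0.1944)

∇J = (6r, 4s)
Step 1: at (5, 1.5), ∇J = (30, 6) → (5, 1.5) − 0.1·(30, 6) = (2, 0.9)
Step 2: at (2, 0.9), ∇J = (12, 3.6) → (2, 0.9) − 0.1·(12, 3.6) = (0.8, 0.54)
Step 3: at (0.8, 0.54), ∇J = (4.8, 2.16) → (0.8, 0.54) − 0.1·(4.8, 2.16) = (0.32, 0.324)
Step 4: at (0.32, 0.324), ∇J = (1.92, 1.296) → (0.32, 0.324) − 0.1·(1.92, 1.296) = (0.128, 0.1944)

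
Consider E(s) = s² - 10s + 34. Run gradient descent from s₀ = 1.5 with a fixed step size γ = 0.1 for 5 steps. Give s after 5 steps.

E′(s) = 2s - 10
Step 1: E′(1.5) = -7; s₁ = 1.5 − 0.1·(-7) = 2.2
Step 2: E′(2.2) = -5.6; s₂ = 2.2 − 0.1·(-5.6) = 2.76
Step 3: E′(2.76) = -4.48; s₃ = 2.76 − 0.1·(-4.48) = 3.208
Step 4: E′(3.208) = -3.584; s₄ = 3.208 − 0.1·(-3.584) = 3.5664
Step 5: E′(3.5664) = -2.8672; s₅ = 3.5664 − 0.1·(-2.8672) = 3.85312

3.85312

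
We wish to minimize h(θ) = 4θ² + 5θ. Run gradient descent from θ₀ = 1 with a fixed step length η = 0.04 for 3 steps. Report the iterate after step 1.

0.48

h′(θ) = 8θ + 5
θ₁ = 1 − 0.04·13 = 0.48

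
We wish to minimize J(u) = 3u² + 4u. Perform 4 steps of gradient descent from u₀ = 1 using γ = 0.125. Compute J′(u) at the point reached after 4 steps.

0.0390625

J′(u) = 6u + 4
Step 1: J′(1) = 10; u₁ = 1 − 0.125·10 = -0.25
Step 2: J′(-0.25) = 2.5; u₂ = -0.25 − 0.125·2.5 = -0.5625
Step 3: J′(-0.5625) = 0.625; u₃ = -0.5625 − 0.125·0.625 = -0.640625
Step 4: J′(-0.640625) = 0.15625; u₄ = -0.640625 − 0.125·0.15625 = -0.66015625
J′(u) at (-0.66015625) = 0.0390625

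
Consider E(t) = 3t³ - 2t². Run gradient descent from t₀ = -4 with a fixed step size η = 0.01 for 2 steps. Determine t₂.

-8.6464

E′(t) = 9t² - 4t
Step 1: E′(-4) = 160; t₁ = -4 − 0.01·160 = -5.6
Step 2: E′(-5.6) = 304.64; t₂ = -5.6 − 0.01·304.64 = -8.6464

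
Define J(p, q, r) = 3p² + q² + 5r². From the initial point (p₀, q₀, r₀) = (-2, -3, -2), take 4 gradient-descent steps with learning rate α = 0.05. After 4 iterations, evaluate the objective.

4.64410601

∇J = (6p, 2q, 10r)
Step 1: at (-2, -3, -2), ∇J = (-12, -6, -20) → (-2, -3, -2) − 0.05·(-12, -6, -20) = (-1.4, -2.7, -1)
Step 2: at (-1.4, -2.7, -1), ∇J = (-8.4, -5.4, -10) → (-1.4, -2.7, -1) − 0.05·(-8.4, -5.4, -10) = (-0.98, -2.43, -0.5)
Step 3: at (-0.98, -2.43, -0.5), ∇J = (-5.88, -4.86, -5) → (-0.98, -2.43, -0.5) − 0.05·(-5.88, -4.86, -5) = (-0.686, -2.187, -0.25)
Step 4: at (-0.686, -2.187, -0.25), ∇J = (-4.116, -4.374, -2.5) → (-0.686, -2.187, -0.25) − 0.05·(-4.116, -4.374, -2.5) = (-0.4802, -1.9683, -0.125)
J(-0.4802, -1.9683, -0.125) = 4.64410601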